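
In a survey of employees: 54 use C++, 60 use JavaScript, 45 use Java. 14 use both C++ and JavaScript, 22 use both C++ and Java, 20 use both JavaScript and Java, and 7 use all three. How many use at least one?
|A∪B∪C| = 54+60+45-14-22-20+7 = 110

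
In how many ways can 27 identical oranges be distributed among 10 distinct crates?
C(27+10-1, 10-1) = C(36, 9) = 94143280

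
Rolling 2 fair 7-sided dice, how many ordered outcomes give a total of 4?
Coefficient of x^4 in (x + x² + ... + x^7)^2. By inclusion-exclusion on dice exceeding 7: Σ_j (-1)^j C(2,j)·C(4-1-7j, 1) = C(2,0)·C(3,1) = 1·3 = 3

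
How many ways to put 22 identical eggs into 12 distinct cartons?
C(22+12-1, 12-1) = C(33, 11) = 193536720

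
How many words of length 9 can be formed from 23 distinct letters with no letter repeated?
P(23,9) = 23!/(23-9)! = 296541907200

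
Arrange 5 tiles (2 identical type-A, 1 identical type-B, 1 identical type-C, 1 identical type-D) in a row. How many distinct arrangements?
5! / (2! × 1! × 1! × 1!) = 60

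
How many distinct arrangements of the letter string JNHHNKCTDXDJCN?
14! / (2! × 2! × 1! × 2! × 3! × 1! × 2! × 1!) = 908107200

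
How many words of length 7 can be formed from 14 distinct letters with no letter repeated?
P(14,7) = 14!/(14-7)! = 17297280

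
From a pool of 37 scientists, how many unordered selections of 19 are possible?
C(37,19) = 37!/(19!×18!) = 17672631900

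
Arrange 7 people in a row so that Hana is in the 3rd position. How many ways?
Fix one position: (7-1)! = 720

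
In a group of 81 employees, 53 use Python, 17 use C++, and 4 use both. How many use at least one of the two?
|A∪B| = |A| + |B| - |A∩B| = 53 + 17 - 4 = 66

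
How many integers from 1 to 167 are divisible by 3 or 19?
⌊167/3⌋ + ⌊167/19⌋ - ⌊167/57⌋ = 55 + 8 - 2 = 61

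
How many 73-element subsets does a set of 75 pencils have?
C(75,73) = 75!/(73!×2!) = 2775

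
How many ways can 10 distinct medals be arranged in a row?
10! = 3628800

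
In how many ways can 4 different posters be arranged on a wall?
4! = 24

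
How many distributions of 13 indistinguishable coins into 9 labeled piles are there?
C(13+9-1, 9-1) = C(21, 8) = 203490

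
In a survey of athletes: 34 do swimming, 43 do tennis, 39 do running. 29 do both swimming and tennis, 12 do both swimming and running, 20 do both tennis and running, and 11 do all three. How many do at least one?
|A∪B∪C| = 34+43+39-29-12-20+11 = 66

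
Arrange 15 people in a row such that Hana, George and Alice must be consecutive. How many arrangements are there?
Treat the 3 as one block: (15-3+1)! × 3! = 6227020800 × 6 = 37362124800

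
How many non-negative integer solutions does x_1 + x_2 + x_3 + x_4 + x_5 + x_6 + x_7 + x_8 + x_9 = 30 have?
C(30+9-1, 9-1) = C(38, 8) = 48903492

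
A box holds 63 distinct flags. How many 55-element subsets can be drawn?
C(63,55) = 63!/(55!×8!) = 3872894697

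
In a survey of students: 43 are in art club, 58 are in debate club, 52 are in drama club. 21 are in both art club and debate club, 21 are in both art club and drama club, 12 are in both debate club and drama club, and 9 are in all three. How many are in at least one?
|A∪B∪C| = 43+58+52-21-21-12+9 = 108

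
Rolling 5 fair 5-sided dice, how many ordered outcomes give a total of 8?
Coefficient of x^8 in (x + x² + ... + x^5)^5. By inclusion-exclusion on dice exceeding 5: Σ_j (-1)^j C(5,j)·C(8-1-5j, 4) = C(5,0)·C(7,4) = 1·35 = 35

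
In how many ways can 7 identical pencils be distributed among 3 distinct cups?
C(7+3-1, 3-1) = C(9, 2) = 36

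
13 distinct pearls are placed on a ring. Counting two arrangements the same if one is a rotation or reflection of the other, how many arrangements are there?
(13-1)!/2 = 479001600/2 = 239500800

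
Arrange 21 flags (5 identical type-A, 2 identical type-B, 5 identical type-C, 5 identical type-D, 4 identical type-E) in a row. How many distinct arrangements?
21! / (5! × 2! × 5! × 5! × 4!) = 615969113760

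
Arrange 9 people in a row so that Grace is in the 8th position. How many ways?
Fix one position: (9-1)! = 40320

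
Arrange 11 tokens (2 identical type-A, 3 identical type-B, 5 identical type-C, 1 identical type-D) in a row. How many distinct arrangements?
11! / (2! × 3! × 5! × 1!) = 27720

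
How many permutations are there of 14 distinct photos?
14! = 87178291200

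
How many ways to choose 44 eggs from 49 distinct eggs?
C(49,44) = 49!/(44!×5!) = 1906884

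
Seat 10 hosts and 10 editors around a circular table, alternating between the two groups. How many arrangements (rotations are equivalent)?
Fix one of the hosts: (10-1)! ways for the remaining hosts, × 10! ways for the editors = 362880 × 3628800 = 1316818944000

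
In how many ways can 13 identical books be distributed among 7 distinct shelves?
C(13+7-1, 7-1) = C(19, 6) = 27132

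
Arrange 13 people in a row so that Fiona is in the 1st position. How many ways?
Fix one position: (13-1)! = 479001600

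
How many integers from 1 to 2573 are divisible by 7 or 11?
⌊2573/7⌋ + ⌊2573/11⌋ - ⌊2573/77⌋ = 367 + 233 - 33 = 567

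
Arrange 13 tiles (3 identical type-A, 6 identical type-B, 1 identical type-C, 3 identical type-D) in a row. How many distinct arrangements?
13! / (3! × 6! × 1! × 3!) = 240240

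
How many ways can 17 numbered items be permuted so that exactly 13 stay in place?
Choose the 13 fixed points C(17,13) = 2380, derange the rest: !4 = Σ_{j=0}^{4} (-1)^j·4!/j! = 24 - 24 + 12 - 4 + 1 = 9. Product = 2380 × 9 = 21420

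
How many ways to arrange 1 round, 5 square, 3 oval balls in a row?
9! / (1! × 5! × 3!) = 504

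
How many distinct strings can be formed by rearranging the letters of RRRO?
4! / (1! × 3!) = 4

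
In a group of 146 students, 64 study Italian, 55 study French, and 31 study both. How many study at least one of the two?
|A∪B| = |A| + |B| - |A∩B| = 64 + 55 - 31 = 88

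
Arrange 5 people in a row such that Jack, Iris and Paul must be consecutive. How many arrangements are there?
Treat the 3 as one block: (5-3+1)! × 3! = 6 × 6 = 36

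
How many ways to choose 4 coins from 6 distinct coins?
C(6,4) = 6!/(4!×2!) = 15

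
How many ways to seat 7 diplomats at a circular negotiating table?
Circular: fix one position, arrange the rest. (7-1)! = 720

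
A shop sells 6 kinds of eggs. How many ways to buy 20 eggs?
C(20+6-1, 6-1) = C(25, 5) = 53130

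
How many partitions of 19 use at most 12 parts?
By conjugation, equals partitions of 19 into parts ≤ 12. Let r_j(i) = number of partitions of i into parts ≤ j, for i = 0..19. r_1(i) = 1 for all i; r_j(i) = r_{j-1}(i) + r_j(i-j). Rows j = 2..12: ≤2: 1 1 2 2 3 3 4 4 5 5 6 6 7 7 8 8 9 9 10 10; ≤3: 1 1 2 3 4 5 7 8 10 12 14 16 19 21 24 27 30 33 37 40; ≤4: 1 1 2 3 5 6 9 11 15 18 23 27 34 39 47 54 64 72 84 94; ≤5: 1 1 2 3 5 7 10 13 18 23 30 37 47 57 70 84 101 119 141 164; ≤6: 1 1 2 3 5 7 11 14 20 26 35 44 58 71 90 110 136 163 199 235; ≤7: 1 1 2 3 5 7 11 15 21 28 38 49 65 82 105 131 164 201 248 300; ≤8: 1 1 2 3 5 7 11 15 22 29 40 52 70 89 116 146 186 230 288 352; ≤9: 1 1 2 3 5 7 11 15 22 30 41 54 73 94 123 157 201 252 318 393; ≤10: 1 1 2 3 5 7 11 15 22 30 42 55 75 97 128 164 212 267 340 423; ≤11: 1 1 2 3 5 7 11 15 22 30 42 56 76 99 131 169 219 278 355 445; ≤12: 1 1 2 3 5 7 11 15 22 30 42 56 77 100 133 172 224 285 366 460. r_12(19) = 460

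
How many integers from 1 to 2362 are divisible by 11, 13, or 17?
⌊2362/11⌋+⌊2362/13⌋+⌊2362/17⌋ - ⌊2362/143⌋-⌊2362/187⌋-⌊2362/221⌋ + ⌊2362/2431⌋ = 214+181+138 - 16-12-10 + 0 = 495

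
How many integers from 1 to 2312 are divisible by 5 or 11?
⌊2312/5⌋ + ⌊2312/11⌋ - ⌊2312/55⌋ = 462 + 210 - 42 = 630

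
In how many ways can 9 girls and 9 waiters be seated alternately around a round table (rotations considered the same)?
Fix one of the girls: (9-1)! ways for the remaining girls, × 9! ways for the waiters = 40320 × 362880 = 14631321600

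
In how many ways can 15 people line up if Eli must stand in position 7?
Fix one position: (15-1)! = 87178291200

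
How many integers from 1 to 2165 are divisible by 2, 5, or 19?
⌊2165/2⌋+⌊2165/5⌋+⌊2165/19⌋ - ⌊2165/10⌋-⌊2165/38⌋-⌊2165/95⌋ + ⌊2165/190⌋ = 1082+433+113 - 216-56-22 + 11 = 1345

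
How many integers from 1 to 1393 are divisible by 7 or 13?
⌊1393/7⌋ + ⌊1393/13⌋ - ⌊1393/91⌋ = 199 + 107 - 15 = 291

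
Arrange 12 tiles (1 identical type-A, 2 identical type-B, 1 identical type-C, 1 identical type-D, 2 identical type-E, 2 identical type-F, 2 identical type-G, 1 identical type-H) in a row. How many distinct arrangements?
12! / (1! × 2! × 1! × 1! × 2! × 2! × 2! × 1!) = 29937600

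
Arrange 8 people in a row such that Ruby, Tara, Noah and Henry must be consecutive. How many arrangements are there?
Treat the 4 as one block: (8-4+1)! × 4! = 120 × 24 = 2880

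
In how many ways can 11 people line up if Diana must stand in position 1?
Fix one position: (11-1)! = 3628800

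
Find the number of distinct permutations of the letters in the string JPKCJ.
5! / (1! × 2! × 1! × 1!) = 60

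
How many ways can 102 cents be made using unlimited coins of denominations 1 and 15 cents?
Coefficient of x^102 in 1/(1-x^1) · 1/(1-x^15). Use j coins of 15 for j = 0..⌊102/15⌋ = 6, the rest in 1s: 6 + 1 = 7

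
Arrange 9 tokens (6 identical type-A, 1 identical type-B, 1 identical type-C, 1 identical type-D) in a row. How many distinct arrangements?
9! / (6! × 1! × 1! × 1!) = 504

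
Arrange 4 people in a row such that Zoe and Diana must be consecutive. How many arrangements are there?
Treat the 2 as one block: (4-2+1)! × 2! = 6 × 2 = 12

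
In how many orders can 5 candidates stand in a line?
5! = 120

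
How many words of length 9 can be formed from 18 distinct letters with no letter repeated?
P(18,9) = 18!/(18-9)! = 17643225600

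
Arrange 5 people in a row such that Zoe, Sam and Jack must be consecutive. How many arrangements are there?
Treat the 3 as one block: (5-3+1)! × 3! = 6 × 6 = 36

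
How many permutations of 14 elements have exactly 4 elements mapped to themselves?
Choose the 4 fixed points C(14,4) = 1001, derange the rest: !10 = Σ_{j=0}^{10} (-1)^j·10!/j! = 3628800 - 3628800 + 1814400 - 604800 + 151200 - 30240 + 5040 - 720 + 90 - 10 + 1 = 1334961. Product = 1001 × 1334961 = 1336295961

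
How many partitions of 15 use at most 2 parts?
By conjugation, equals partitions of 15 into parts ≤ 2. Let r_j(i) = number of partitions of i into parts ≤ j, for i = 0..15. r_1(i) = 1 for all i; r_j(i) = r_{j-1}(i) + r_j(i-j). Rows j = 2..2: ≤2: 1 1 2 2 3 3 4 4 5 5 6 6 7 7 8 8. r_2(15) = 8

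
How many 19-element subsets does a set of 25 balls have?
C(25,19) = 25!/(19!×6!) = 177100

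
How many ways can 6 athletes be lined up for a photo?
6! = 720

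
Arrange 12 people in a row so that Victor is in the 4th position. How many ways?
Fix one position: (12-1)! = 39916800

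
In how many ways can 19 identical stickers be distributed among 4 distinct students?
C(19+4-1, 4-1) = C(22, 3) = 1540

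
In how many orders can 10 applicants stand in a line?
10! = 3628800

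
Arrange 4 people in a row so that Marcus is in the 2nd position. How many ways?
Fix one position: (4-1)! = 6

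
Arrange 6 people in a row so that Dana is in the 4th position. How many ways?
Fix one position: (6-1)! = 120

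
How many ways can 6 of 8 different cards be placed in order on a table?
P(8,6) = 8!/(8-6)! = 20160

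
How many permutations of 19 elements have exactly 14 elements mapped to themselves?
Choose the 14 fixed points C(19,14) = 11628, derange the rest: !5 = Σ_{j=0}^{5} (-1)^j·5!/j! = 120 - 120 + 60 - 20 + 5 - 1 = 44. Product = 11628 × 44 = 511632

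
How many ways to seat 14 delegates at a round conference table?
Circular: fix one position, arrange the rest. (14-1)! = 6227020800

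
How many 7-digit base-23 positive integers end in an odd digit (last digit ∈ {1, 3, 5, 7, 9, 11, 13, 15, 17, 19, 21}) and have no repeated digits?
Last∈{1,3,5,7,9,11,13,15,17,19,21}. Last=0: 0. Last nonzero: 11×21×P(21,5) = 564074280. Total = 564074280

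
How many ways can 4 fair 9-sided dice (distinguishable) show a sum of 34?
Coefficient of x^34 in (x + x² + ... + x^9)^4. By inclusion-exclusion on dice exceeding 9: Σ_j (-1)^j C(4,j)·C(34-1-9j, 3) = C(4,0)·C(33,3) - C(4,1)·C(24,3) + C(4,2)·C(15,3) - C(4,3)·C(6,3) = 1·5456 - 4·2024 + 6·455 - 4·20 = 10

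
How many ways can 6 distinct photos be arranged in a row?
6! = 720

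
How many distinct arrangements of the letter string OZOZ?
4! / (2! × 2!) = 6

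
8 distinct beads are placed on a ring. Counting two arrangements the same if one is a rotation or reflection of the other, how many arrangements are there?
(8-1)!/2 = 5040/2 = 2520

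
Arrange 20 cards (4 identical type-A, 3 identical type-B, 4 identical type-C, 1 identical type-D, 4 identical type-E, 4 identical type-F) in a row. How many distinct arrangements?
20! / (4! × 3! × 4! × 1! × 4! × 4!) = 1222160940000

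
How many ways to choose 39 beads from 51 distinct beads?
C(51,39) = 51!/(39!×12!) = 158753389900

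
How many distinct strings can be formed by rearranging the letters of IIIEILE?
7! / (1! × 2! × 4!) = 105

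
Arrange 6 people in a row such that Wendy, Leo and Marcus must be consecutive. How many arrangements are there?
Treat the 3 as one block: (6-3+1)! × 3! = 24 × 6 = 144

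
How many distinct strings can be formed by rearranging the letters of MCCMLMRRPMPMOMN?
15! / (2! × 1! × 6! × 1! × 2! × 1! × 2!) = 227026800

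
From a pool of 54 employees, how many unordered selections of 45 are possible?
C(54,45) = 54!/(45!×9!) = 5317936260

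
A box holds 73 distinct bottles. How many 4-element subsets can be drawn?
C(73,4) = 73!/(4!×69!) = 1088430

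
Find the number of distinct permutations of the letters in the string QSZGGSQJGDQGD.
13! / (2! × 1! × 2! × 3! × 1! × 4!) = 10810800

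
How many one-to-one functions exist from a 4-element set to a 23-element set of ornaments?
P(23,4) = 23!/(23-4)! = 212520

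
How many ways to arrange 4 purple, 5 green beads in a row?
9! / (4! × 5!) = 126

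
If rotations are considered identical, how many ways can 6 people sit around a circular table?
Circular: fix one position, arrange the rest. (6-1)! = 120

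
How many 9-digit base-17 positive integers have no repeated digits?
First digit: 16 choices (nonzero). Then descending: 16 × 16 × 15 × 14 × 13 × 12 × 11 × 10 × 9 = 8302694400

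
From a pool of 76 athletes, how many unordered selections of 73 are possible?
C(76,73) = 76!/(73!×3!) = 70300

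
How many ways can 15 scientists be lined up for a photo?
15! = 1307674368000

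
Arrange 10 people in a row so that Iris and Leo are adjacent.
Treat as block: (10-1)! × 2! = 362880 × 2 = 725760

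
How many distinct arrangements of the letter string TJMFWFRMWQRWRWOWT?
17! / (5! × 1! × 3! × 2! × 1! × 1! × 2! × 2!) = 61751289600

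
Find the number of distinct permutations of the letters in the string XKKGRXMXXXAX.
12! / (1! × 2! × 1! × 6! × 1! × 1!) = 332640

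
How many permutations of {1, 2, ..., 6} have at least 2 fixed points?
Exactly j fixed points: C(6,j)·!(6-j); sum over j ≥ 2 (derangement numbers via !m = (m-1)·(!(m-1) + !(m-2)): !0..!4 = 1, 0, 1, 2, 9). Σ_{j=2}^{6} C(6,j)·!(6-j) = C(6,2)·!4 + C(6,3)·!3 + C(6,4)·!2 + C(6,5)·!1 + C(6,6)·!0 = 15·9 + 20·2 + 15·1 + 6·0 + 1·1 = 191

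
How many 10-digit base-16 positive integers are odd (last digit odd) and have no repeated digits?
Last∈{1,3,5,7,9,11,13,15}. Last=0: 0. Last nonzero: 8×14×P(14,8) = 13561067520. Total = 13561067520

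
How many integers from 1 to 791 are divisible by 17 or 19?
⌊791/17⌋ + ⌊791/19⌋ - ⌊791/323⌋ = 46 + 41 - 2 = 85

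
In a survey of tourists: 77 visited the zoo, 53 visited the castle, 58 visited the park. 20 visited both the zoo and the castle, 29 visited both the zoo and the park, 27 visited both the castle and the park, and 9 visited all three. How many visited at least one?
|A∪B∪C| = 77+53+58-20-29-27+9 = 121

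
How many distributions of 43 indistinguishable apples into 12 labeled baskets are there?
C(43+12-1, 12-1) = C(54, 11) = 95722852680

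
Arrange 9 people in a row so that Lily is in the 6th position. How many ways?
Fix one position: (9-1)! = 40320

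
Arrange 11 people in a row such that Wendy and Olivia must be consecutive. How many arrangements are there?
Treat the 2 as one block: (11-2+1)! × 2! = 3628800 × 2 = 7257600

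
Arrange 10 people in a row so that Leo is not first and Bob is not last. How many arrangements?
By inclusion-exclusion: 10! - 2×(10-1)! + (10-2)! = 3628800 - 725760 + 40320 = 2943360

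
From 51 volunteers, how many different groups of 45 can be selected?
C(51,45) = 51!/(45!×6!) = 18009460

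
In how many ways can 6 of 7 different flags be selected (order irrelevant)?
C(7,6) = 7!/(6!×1!) = 7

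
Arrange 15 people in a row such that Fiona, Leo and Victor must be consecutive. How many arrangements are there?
Treat the 3 as one block: (15-3+1)! × 3! = 6227020800 × 6 = 37362124800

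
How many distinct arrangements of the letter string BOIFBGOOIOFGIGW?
15! / (1! × 3! × 3! × 4! × 2! × 2!) = 378378000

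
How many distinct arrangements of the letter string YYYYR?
5! / (4! × 1!) = 5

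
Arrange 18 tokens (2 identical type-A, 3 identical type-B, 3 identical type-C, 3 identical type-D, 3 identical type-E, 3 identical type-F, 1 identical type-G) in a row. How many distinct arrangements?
18! / (2! × 3! × 3! × 3! × 3! × 3! × 1!) = 411675264000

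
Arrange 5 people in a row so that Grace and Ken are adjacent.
Treat as block: (5-1)! × 2! = 24 × 2 = 48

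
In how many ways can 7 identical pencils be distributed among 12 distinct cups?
C(7+12-1, 12-1) = C(18, 11) = 31824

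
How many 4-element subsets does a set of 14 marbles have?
C(14,4) = 14!/(4!×10!) = 1001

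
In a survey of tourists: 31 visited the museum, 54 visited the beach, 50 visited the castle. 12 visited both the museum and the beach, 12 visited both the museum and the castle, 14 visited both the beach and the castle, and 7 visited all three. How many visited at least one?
|A∪B∪C| = 31+54+50-12-12-14+7 = 104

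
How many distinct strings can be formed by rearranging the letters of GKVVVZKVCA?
10! / (1! × 2! × 1! × 1! × 1! × 4!) = 75600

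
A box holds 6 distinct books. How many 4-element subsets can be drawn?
C(6,4) = 6!/(4!×2!) = 15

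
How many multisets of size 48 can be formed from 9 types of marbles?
C(48+9-1, 9-1) = C(56, 8) = 1420494075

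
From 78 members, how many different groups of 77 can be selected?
C(78,77) = 78!/(77!×1!) = 78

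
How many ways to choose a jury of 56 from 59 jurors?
C(59,56) = 59!/(56!×3!) = 32509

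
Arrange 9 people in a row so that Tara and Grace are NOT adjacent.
Total - adjacent = 9! - (9-1)!×2 = 362880 - 80640 = 282240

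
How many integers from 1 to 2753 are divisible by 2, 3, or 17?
⌊2753/2⌋+⌊2753/3⌋+⌊2753/17⌋ - ⌊2753/6⌋-⌊2753/34⌋-⌊2753/51⌋ + ⌊2753/102⌋ = 1376+917+161 - 458-80-53 + 26 = 1889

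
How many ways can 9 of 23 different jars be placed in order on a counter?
P(23,9) = 23!/(23-9)! = 296541907200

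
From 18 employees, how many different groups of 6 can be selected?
C(18,6) = 18!/(6!×12!) = 18564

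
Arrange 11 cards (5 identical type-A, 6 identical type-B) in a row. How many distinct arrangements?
11! / (5! × 6!) = 462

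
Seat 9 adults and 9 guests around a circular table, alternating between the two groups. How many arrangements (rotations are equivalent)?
Fix one of the adults: (9-1)! ways for the remaining adults, × 9! ways for the guests = 40320 × 362880 = 14631321600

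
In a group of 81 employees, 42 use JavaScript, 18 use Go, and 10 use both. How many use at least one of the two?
|A∪B| = |A| + |B| - |A∩B| = 42 + 18 - 10 = 50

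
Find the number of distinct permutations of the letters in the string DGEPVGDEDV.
10! / (2! × 1! × 2! × 2! × 3!) = 75600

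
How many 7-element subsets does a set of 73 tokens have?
C(73,7) = 73!/(7!×66!) = 1629348612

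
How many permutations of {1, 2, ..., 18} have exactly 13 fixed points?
Choose the 13 fixed points C(18,13) = 8568, derange the rest: !5 = Σ_{j=0}^{5} (-1)^j·5!/j! = 120 - 120 + 60 - 20 + 5 - 1 = 44. Product = 8568 × 44 = 376992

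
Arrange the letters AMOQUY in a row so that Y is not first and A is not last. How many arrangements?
By inclusion-exclusion: 6! - 2×(6-1)! + (6-2)! = 720 - 240 + 24 = 504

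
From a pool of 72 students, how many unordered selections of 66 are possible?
C(72,66) = 72!/(66!×6!) = 156238908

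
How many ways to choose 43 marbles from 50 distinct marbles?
C(50,43) = 50!/(43!×7!) = 99884400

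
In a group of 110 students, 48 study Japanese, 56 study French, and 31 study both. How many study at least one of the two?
|A∪B| = |A| + |B| - |A∩B| = 48 + 56 - 31 = 73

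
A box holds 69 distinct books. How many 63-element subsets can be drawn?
C(69,63) = 69!/(63!×6!) = 119877472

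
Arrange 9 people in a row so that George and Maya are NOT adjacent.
Total - adjacent = 9! - (9-1)!×2 = 362880 - 80640 = 282240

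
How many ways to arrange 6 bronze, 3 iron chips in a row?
9! / (6! × 3!) = 84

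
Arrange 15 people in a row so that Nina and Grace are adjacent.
Treat as block: (15-1)! × 2! = 87178291200 × 2 = 174356582400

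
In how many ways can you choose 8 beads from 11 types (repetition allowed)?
C(8+11-1, 11-1) = C(18, 10) = 43758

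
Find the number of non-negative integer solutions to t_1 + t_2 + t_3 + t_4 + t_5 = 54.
C(54+5-1, 5-1) = C(58, 4) = 424270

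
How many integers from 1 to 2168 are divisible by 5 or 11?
⌊2168/5⌋ + ⌊2168/11⌋ - ⌊2168/55⌋ = 433 + 197 - 39 = 591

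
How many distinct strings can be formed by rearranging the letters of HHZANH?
6! / (1! × 1! × 3! × 1!) = 120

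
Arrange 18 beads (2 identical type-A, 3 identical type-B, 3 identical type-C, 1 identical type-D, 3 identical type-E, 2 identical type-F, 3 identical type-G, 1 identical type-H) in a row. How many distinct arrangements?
18! / (2! × 3! × 3! × 1! × 3! × 2! × 3! × 1!) = 1235025792000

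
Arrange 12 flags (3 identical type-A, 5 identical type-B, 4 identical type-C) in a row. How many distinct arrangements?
12! / (3! × 5! × 4!) = 27720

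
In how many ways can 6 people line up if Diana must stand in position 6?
Fix one position: (6-1)! = 120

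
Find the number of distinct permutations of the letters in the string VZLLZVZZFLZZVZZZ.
16! / (3! × 9! × 1! × 3!) = 1601600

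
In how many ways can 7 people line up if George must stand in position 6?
Fix one position: (7-1)! = 720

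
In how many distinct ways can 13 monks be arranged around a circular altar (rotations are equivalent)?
Circular: fix one position, arrange the rest. (13-1)! = 479001600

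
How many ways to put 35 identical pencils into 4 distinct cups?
C(35+4-1, 4-1) = C(38, 3) = 8436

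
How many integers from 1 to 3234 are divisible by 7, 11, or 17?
⌊3234/7⌋+⌊3234/11⌋+⌊3234/17⌋ - ⌊3234/77⌋-⌊3234/119⌋-⌊3234/187⌋ + ⌊3234/1309⌋ = 462+294+190 - 42-27-17 + 2 = 862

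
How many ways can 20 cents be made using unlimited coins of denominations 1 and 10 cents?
Coefficient of x^20 in 1/(1-x^1) · 1/(1-x^10). Use j coins of 10 for j = 0..⌊20/10⌋ = 2, the rest in 1s: 2 + 1 = 3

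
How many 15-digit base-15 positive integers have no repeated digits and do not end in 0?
Last digit: 14 nonzero choices. First digit: 13 (nonzero, ≠last). Middle 13: P(13,13) = 6227020800. Total = 1133317785600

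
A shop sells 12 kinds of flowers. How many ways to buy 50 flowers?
C(50+12-1, 12-1) = C(61, 11) = 418094152866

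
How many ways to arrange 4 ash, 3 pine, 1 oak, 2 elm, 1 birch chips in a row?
11! / (4! × 3! × 1! × 2! × 1!) = 138600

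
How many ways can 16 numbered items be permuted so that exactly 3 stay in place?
Choose the 3 fixed points C(16,3) = 560, derange the rest: !13 = Σ_{j=0}^{13} (-1)^j·13!/j! = 6227020800 - 6227020800 + 3113510400 - 1037836800 + 259459200 - 51891840 + 8648640 - 1235520 + 154440 - 17160 + 1716 - 156 + 13 - 1 = 2290792932. Product = 560 × 2290792932 = 1282844041920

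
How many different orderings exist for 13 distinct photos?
13! = 6227020800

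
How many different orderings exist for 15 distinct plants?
15! = 1307674368000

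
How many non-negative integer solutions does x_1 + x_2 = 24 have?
C(24+2-1, 2-1) = C(25, 1) = 25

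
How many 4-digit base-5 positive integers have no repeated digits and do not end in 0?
Last digit: 4 nonzero choices. First digit: 3 (nonzero, ≠last). Middle 2: P(3,2) = 6. Total = 72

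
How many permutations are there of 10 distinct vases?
10! = 3628800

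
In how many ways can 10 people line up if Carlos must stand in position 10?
Fix one position: (10-1)! = 362880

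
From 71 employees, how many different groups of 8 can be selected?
C(71,8) = 71!/(8!×63!) = 10639125640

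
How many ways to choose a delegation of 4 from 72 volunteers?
C(72,4) = 72!/(4!×68!) = 1028790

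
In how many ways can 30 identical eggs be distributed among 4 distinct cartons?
C(30+4-1, 4-1) = C(33, 3) = 5456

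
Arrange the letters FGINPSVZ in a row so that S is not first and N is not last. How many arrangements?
By inclusion-exclusion: 8! - 2×(8-1)! + (8-2)! = 40320 - 10080 + 720 = 30960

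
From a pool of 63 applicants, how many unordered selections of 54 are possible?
C(63,54) = 63!/(54!×9!) = 23667689815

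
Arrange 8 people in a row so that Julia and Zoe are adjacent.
Treat as block: (8-1)! × 2! = 5040 × 2 = 10080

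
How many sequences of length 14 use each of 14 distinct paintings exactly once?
14! = 87178291200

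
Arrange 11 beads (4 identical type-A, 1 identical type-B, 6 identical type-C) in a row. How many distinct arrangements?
11! / (4! × 1! × 6!) = 2310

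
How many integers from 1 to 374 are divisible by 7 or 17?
⌊374/7⌋ + ⌊374/17⌋ - ⌊374/119⌋ = 53 + 22 - 3 = 72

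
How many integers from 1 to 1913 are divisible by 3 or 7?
⌊1913/3⌋ + ⌊1913/7⌋ - ⌊1913/21⌋ = 637 + 273 - 91 = 819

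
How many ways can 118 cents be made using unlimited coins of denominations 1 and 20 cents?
Coefficient of x^118 in 1/(1-x^1) · 1/(1-x^20). Use j coins of 20 for j = 0..⌊118/20⌋ = 5, the rest in 1s: 5 + 1 = 6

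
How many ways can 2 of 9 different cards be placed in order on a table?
P(9,2) = 9!/(9-2)! = 72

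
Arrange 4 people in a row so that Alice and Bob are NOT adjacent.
Total - adjacent = 4! - (4-1)!×2 = 24 - 12 = 12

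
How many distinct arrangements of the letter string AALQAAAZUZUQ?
12! / (2! × 2! × 1! × 5! × 2!) = 498960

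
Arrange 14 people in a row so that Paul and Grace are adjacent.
Treat as block: (14-1)! × 2! = 6227020800 × 2 = 12454041600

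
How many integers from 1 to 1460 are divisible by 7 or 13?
⌊1460/7⌋ + ⌊1460/13⌋ - ⌊1460/91⌋ = 208 + 112 - 16 = 304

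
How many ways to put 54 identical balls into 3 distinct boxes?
C(54+3-1, 3-1) = C(56, 2) = 1540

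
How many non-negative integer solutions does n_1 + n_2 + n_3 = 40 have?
C(40+3-1, 3-1) = C(42, 2) = 861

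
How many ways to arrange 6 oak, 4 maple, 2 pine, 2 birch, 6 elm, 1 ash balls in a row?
21! / (6! × 4! × 2! × 2! × 6! × 1!) = 1026615189600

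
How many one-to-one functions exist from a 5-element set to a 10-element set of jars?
P(10,5) = 10!/(10-5)! = 30240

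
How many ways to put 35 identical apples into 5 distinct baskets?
C(35+5-1, 5-1) = C(39, 4) = 82251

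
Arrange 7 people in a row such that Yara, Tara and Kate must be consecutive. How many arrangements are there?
Treat the 3 as one block: (7-3+1)! × 3! = 120 × 6 = 720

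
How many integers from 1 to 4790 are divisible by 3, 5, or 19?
⌊4790/3⌋+⌊4790/5⌋+⌊4790/19⌋ - ⌊4790/15⌋-⌊4790/57⌋-⌊4790/95⌋ + ⌊4790/285⌋ = 1596+958+252 - 319-84-50 + 16 = 2369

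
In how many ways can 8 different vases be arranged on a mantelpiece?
8! = 40320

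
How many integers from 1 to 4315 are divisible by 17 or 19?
⌊4315/17⌋ + ⌊4315/19⌋ - ⌊4315/323⌋ = 253 + 227 - 13 = 467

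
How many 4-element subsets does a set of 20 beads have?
C(20,4) = 20!/(4!×16!) = 4845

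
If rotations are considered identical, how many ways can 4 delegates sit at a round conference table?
Circular: fix one position, arrange the rest. (4-1)! = 6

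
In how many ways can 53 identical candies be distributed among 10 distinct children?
C(53+10-1, 10-1) = C(62, 9) = 20286591270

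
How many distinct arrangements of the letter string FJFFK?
5! / (1! × 3! × 1!) = 20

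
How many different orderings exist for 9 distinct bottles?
9! = 362880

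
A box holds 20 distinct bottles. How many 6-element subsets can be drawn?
C(20,6) = 20!/(6!×14!) = 38760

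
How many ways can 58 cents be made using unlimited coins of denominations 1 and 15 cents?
Coefficient of x^58 in 1/(1-x^1) · 1/(1-x^15). Use j coins of 15 for j = 0..⌊58/15⌋ = 3, the rest in 1s: 3 + 1 = 4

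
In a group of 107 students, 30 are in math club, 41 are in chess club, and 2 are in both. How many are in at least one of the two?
|A∪B| = |A| + |B| - |A∩B| = 30 + 41 - 2 = 69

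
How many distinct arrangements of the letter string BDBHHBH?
7! / (1! × 3! × 3!) = 140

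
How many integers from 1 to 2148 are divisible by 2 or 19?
⌊2148/2⌋ + ⌊2148/19⌋ - ⌊2148/38⌋ = 1074 + 113 - 56 = 1131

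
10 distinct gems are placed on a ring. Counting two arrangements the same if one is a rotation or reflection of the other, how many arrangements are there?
(10-1)!/2 = 362880/2 = 181440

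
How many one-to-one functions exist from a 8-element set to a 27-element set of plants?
P(27,8) = 27!/(27-8)! = 89513424000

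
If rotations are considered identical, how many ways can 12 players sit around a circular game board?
Circular: fix one position, arrange the rest. (12-1)! = 39916800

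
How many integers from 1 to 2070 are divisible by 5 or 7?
⌊2070/5⌋ + ⌊2070/7⌋ - ⌊2070/35⌋ = 414 + 295 - 59 = 650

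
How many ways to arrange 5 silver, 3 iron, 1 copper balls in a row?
9! / (5! × 3! × 1!) = 504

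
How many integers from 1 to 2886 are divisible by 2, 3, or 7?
⌊2886/2⌋+⌊2886/3⌋+⌊2886/7⌋ - ⌊2886/6⌋-⌊2886/14⌋-⌊2886/21⌋ + ⌊2886/42⌋ = 1443+962+412 - 481-206-137 + 68 = 2061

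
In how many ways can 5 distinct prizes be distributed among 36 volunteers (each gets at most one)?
P(36,5) = 36!/(36-5)! = 45239040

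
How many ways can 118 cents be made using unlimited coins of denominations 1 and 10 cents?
Coefficient of x^118 in 1/(1-x^1) · 1/(1-x^10). Use j coins of 10 for j = 0..⌊118/10⌋ = 11, the rest in 1s: 11 + 1 = 12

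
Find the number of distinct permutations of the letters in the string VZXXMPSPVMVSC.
13! / (3! × 1! × 2! × 2! × 2! × 2! × 1!) = 64864800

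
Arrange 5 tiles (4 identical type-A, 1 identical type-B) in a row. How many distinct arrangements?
5! / (4! × 1!) = 5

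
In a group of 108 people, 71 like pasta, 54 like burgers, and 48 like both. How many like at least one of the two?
|A∪B| = |A| + |B| - |A∩B| = 71 + 54 - 48 = 77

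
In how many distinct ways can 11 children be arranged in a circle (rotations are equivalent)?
Circular: fix one position, arrange the rest. (11-1)! = 3628800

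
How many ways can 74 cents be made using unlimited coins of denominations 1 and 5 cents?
Coefficient of x^74 in 1/(1-x^1) · 1/(1-x^5). Use j coins of 5 for j = 0..⌊74/5⌋ = 14, the rest in 1s: 14 + 1 = 15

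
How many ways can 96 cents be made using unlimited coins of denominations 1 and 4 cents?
Coefficient of x^96 in 1/(1-x^1) · 1/(1-x^4). Use j coins of 4 for j = 0..⌊96/4⌋ = 24, the rest in 1s: 24 + 1 = 25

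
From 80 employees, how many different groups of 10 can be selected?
C(80,10) = 80!/(10!×70!) = 1646492110120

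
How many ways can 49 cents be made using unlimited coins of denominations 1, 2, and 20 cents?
Coefficient of x^49 in 1/(1-x^1) · 1/(1-x^2) · 1/(1-x^20). Case on j = number of 20-cent coins (j = 0..2); remainder r = 49 - 20j is made from {1,2} in ⌊r/2⌋+1 ways. r = 49, 29, 9 → 25 + 15 + 5 = 45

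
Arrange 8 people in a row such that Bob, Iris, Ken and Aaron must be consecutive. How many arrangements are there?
Treat the 4 as one block: (8-4+1)! × 4! = 120 × 24 = 2880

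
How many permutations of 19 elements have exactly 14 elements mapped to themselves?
Choose the 14 fixed points C(19,14) = 11628, derange the rest: !5 = Σ_{j=0}^{5} (-1)^j·5!/j! = 120 - 120 + 60 - 20 + 5 - 1 = 44. Product = 11628 × 44 = 511632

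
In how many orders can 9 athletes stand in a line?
9! = 362880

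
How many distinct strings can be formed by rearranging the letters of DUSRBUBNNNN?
11! / (1! × 1! × 2! × 4! × 1! × 2!) = 415800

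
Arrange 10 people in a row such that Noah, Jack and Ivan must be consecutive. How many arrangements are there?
Treat the 3 as one block: (10-3+1)! × 3! = 40320 × 6 = 241920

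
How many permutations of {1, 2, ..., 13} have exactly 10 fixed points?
Choose the 10 fixed points C(13,10) = 286, derange the rest: !3 = Σ_{j=0}^{3} (-1)^j·3!/j! = 6 - 6 + 3 - 1 = 2. Product = 286 × 2 = 572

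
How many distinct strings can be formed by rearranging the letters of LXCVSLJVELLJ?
12! / (4! × 2! × 1! × 2! × 1! × 1! × 1!) = 4989600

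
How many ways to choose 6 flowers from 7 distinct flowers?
C(7,6) = 7!/(6!×1!) = 7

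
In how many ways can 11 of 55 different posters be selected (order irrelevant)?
C(55,11) = 55!/(11!×44!) = 119653565850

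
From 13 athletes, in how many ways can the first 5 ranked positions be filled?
P(13,5) = 13!/(13-5)! = 154440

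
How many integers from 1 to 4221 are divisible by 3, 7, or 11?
⌊4221/3⌋+⌊4221/7⌋+⌊4221/11⌋ - ⌊4221/21⌋-⌊4221/33⌋-⌊4221/77⌋ + ⌊4221/231⌋ = 1407+603+383 - 201-127-54 + 18 = 2029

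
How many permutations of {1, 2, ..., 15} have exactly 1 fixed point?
Choose the 1 fixed point C(15,1) = 15, derange the rest: !14 = Σ_{j=0}^{14} (-1)^j·14!/j! = 87178291200 - 87178291200 + 43589145600 - 14529715200 + 3632428800 - 726485760 + 121080960 - 17297280 + 2162160 - 240240 + 24024 - 2184 + 182 - 14 + 1 = 32071101049. Product = 15 × 32071101049 = 481066515735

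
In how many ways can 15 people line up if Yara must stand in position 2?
Fix one position: (15-1)! = 87178291200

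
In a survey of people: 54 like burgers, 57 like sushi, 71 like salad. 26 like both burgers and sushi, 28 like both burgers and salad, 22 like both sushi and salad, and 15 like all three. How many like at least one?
|A∪B∪C| = 54+57+71-26-28-22+15 = 121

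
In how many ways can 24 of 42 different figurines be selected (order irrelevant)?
C(42,24) = 42!/(24!×18!) = 353697121050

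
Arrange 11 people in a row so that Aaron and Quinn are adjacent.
Treat as block: (11-1)! × 2! = 3628800 × 2 = 7257600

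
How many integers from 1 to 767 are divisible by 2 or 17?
⌊767/2⌋ + ⌊767/17⌋ - ⌊767/34⌋ = 383 + 45 - 22 = 406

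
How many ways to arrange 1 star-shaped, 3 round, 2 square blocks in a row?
6! / (1! × 3! × 2!) = 60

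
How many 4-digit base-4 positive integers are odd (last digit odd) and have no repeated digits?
Last∈{1,3}. Last=0: 0. Last nonzero: 2×2×P(2,2) = 8. Total = 8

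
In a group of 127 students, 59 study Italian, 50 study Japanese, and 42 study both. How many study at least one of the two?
|A∪B| = |A| + |B| - |A∩B| = 59 + 50 - 42 = 67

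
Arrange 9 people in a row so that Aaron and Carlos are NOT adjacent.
Total - adjacent = 9! - (9-1)!×2 = 362880 - 80640 = 282240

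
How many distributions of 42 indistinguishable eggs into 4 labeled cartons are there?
C(42+4-1, 4-1) = C(45, 3) = 14190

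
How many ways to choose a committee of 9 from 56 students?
C(56,9) = 56!/(9!×47!) = 7575968400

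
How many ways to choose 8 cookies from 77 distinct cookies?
C(77,8) = 77!/(8!×69!) = 21042072975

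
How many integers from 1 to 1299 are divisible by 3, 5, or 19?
⌊1299/3⌋+⌊1299/5⌋+⌊1299/19⌋ - ⌊1299/15⌋-⌊1299/57⌋-⌊1299/95⌋ + ⌊1299/285⌋ = 433+259+68 - 86-22-13 + 4 = 643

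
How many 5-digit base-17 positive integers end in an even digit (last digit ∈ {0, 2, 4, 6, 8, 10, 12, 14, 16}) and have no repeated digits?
Last∈{0,2,4,6,8,10,12,14,16}. Last=0: 43680. Last nonzero: 8×15×P(15,3) = 327600. Total = 371280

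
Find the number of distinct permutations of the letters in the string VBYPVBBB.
8! / (2! × 1! × 1! × 4!) = 840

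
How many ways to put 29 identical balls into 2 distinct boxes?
C(29+2-1, 2-1) = C(30, 1) = 30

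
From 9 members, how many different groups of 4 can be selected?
C(9,4) = 9!/(4!×5!) = 126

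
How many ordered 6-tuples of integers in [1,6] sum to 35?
Coefficient of x^35 in (x + x² + ... + x^6)^6. By inclusion-exclusion on dice exceeding 6: Σ_j (-1)^j C(6,j)·C(35-1-6j, 5) = C(6,0)·C(34,5) - C(6,1)·C(28,5) + C(6,2)·C(22,5) - C(6,3)·C(16,5) + C(6,4)·C(10,5) = 1·278256 - 6·98280 + 15·26334 - 20·4368 + 15·252 = 6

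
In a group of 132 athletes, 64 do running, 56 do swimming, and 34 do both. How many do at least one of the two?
|A∪B| = |A| + |B| - |A∩B| = 64 + 56 - 34 = 86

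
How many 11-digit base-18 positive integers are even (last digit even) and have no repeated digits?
Last∈{0,2,4,6,8,10,12,14,16}. Last=0: 70572902400. Last nonzero: 8×16×P(16,9) = 531372441600. Total = 601945344000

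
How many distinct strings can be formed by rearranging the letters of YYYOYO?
6! / (2! × 4!) = 15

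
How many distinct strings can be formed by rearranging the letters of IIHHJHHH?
8! / (2! × 1! × 5!) = 168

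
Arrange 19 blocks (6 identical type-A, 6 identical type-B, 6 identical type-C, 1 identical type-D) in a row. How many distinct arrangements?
19! / (6! × 6! × 6! × 1!) = 325909584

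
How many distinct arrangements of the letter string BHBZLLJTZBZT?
12! / (3! × 3! × 1! × 2! × 1! × 2!) = 3326400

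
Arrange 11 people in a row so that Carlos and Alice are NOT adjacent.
Total - adjacent = 11! - (11-1)!×2 = 39916800 - 7257600 = 32659200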